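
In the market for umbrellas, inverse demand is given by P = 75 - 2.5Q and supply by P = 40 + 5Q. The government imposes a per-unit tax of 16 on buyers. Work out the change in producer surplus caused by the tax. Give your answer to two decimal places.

-38.40

Without the tax, 75 - 2.5Q = 40 + 5Q so Q* = 4.6667 and P* = 63.3333.
A tax on buyers shifts demand down by 16: (75 - 16) - 2.5Q = 40 + 5Q, so Q_t = 2.5333. Buyers pay P_b = 68.6667; sellers receive P_s = P_b - 16 = 52.6667.
Producers lose the trapezoid between P_s and P* out to Q_t plus the triangle from Q_t to Q*: change in PS = 16.0444 - 54.4444 = -38.4.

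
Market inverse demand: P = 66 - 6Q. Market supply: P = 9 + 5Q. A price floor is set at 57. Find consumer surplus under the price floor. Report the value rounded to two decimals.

6.75

Without the control, 66 - 6Q = 9 + 5Q so Q* = 5.1818 and P* = 34.9091.
At P = 57, buyers demand (66 - 57)/6 = 1.5 while sellers would supply more, so the quantity traded is 1.5 at price 57.
CS is the triangle under demand above 57: (1/2)(1.5)(66 - 57) = 6.75.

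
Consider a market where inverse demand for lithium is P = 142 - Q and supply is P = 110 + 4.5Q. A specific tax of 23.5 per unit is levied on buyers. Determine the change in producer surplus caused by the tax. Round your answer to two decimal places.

-70.79

Without the tax, 142 - Q = 110 + 4.5Q so Q* = 5.8182 and P* = 136.1818.
A tax on buyers shifts demand down by 23.5: (142 - 23.5) - Q = 110 + 4.5Q, so Q_t = 1.5455. Buyers pay P_b = 140.4545; sellers receive P_s = P_b - 23.5 = 116.9545.
Producers lose the trapezoid between P_s and P* out to Q_t plus the triangle from Q_t to Q*: change in PS = 5.374 - 76.1653 = -70.7913.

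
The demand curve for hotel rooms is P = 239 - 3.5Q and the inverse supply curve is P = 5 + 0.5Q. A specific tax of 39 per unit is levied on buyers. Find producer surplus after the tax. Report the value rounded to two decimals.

Without the tax, 239 - 3.5Q = 5 + 0.5Q so Q* = 58.5 and P* = 34.25.
A tax on buyers shifts demand down by 39: (239 - 39) - 3.5Q = 5 + 0.5Q, so Q_t = 48.75. Buyers pay P_b = 68.375; sellers receive P_s = P_b - 39 = 29.375.
Producer surplus is the triangle above supply below P_s: (1/2)(48.75)(29.375 - 5) = 594.1406.

594.14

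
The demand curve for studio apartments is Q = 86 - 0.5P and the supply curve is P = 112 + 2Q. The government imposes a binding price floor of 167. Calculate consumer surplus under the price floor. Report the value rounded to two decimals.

6.25

Rewriting demand in inverse form: P = 172 - 2Q.
Free-market equilibrium: 172 - 2Q = 112 + 2Q gives Q* = 15, P* = 142.
At the floor price 167, quantity demanded is (172 - 167)/2 = 2.5; demand is the short side, so Q = 2.5 trades at P = 167.
CS is the triangle under demand above 167: (1/2)(2.5)(172 - 167) = 6.25.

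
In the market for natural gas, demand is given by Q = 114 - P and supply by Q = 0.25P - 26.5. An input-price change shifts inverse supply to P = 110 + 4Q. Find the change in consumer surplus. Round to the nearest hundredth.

-0.96

Rewriting demand in inverse form: P = 114 - Q.
Rewriting supply in inverse form: P = 106 + 4Q.
Initial equilibrium: Q_0 = 1.6, P_0 = 112.4; CS_0 = (1/2)(1.6)(1.6) = 1.28, PS_0 = (1/2)(1.6)(6.4) = 5.12.
New equilibrium: 114 - Q = 110 + 4Q gives Q_1 = 0.8, P_1 = 113.2; CS_1 = 0.32, PS_1 = 1.28.
Change in consumer surplus = 0.32 - 1.28 = -0.96.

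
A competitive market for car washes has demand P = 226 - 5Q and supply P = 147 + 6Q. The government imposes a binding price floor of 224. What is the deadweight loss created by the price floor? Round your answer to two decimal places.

252.96

Without the control, 226 - 5Q = 147 + 6Q so Q* = 7.1818 and P* = 190.0909.
At P = 224, buyers demand (226 - 224)/5 = 0.4 while sellers would supply more, so the quantity traded is 0.4 at price 224.
At Q = 0.4 the demand price is 224 and the supply price is 149.4. Deadweight loss is the triangle between the curves from 0.4 to 7.1818: (1/2)(224 - 149.4)(7.1818 - 0.4) = 252.9618.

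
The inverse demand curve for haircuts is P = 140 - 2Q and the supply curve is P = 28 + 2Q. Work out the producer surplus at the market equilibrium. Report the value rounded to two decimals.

784.00

Equilibrium: 140 - 2Q = 28 + 2Q, so Q* = 28 and P* = 84.
Producer surplus is the triangle above supply below P*: (1/2)(28)(84 - 28) = (1/2)(28)(56) = 784.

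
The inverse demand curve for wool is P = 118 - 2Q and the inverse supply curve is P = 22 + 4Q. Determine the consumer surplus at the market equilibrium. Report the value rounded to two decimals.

256.00

Set 118 - 2Q = 22 + 4Q, which gives 96 = 6Q, so Q* = 16 and P* = 118 - 2(16) = 86.
The demand choke price is 118, so CS = (1/2)(Q*)(118 - P*) = (1/2)(16)(32) = 256.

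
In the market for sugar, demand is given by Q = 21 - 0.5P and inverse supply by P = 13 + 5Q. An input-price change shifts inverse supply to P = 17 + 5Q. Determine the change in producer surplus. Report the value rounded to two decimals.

-11.02

Rewriting demand in inverse form: P = 42 - 2Q.
Initial equilibrium: Q_0 = 4.1429, P_0 = 33.7143; CS_0 = (1/2)(4.1429)(8.2857) = 17.1633, PS_0 = (1/2)(4.1429)(20.7143) = 42.9082.
New equilibrium: 42 - 2Q = 17 + 5Q gives Q_1 = 3.5714, P_1 = 34.8571; CS_1 = 12.7551, PS_1 = 31.8878.
Change in producer surplus = 31.8878 - 42.9082 = -11.0204.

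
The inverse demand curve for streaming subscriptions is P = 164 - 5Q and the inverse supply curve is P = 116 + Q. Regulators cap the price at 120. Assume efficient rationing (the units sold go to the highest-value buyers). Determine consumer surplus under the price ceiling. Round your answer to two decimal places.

136.00

Free-market equilibrium: 164 - 5Q = 116 + Q gives Q* = 8, P* = 124.
At the ceiling price 120, quantity supplied is (120 - 116)/1 = 4; supply is the short side, so Q = 4 trades at P = 120.
The demand price at Q = 4 is 144. CS is the trapezoid between demand and 120 over [0, 4]: (1/2)[(164 - 120) + (144 - 120)](4) = 136.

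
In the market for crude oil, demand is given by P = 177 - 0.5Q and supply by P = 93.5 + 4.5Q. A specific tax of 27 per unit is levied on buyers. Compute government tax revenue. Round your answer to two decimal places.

305.10

Without the tax, 177 - 0.5Q = 93.5 + 4.5Q so Q* = 16.7 and P* = 168.65.
A tax on buyers shifts demand down by 27: (177 - 27) - 0.5Q = 93.5 + 4.5Q, so Q_t = 11.3. Buyers pay P_b = 171.35; sellers receive P_s = P_b - 27 = 144.35.
Tax revenue = t x Q_t = 27 x 11.3 = 305.1.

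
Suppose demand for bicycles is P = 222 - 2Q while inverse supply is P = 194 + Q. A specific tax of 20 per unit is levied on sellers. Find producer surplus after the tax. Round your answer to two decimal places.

3.56

Without the tax, 222 - 2Q = 194 + Q so Q* = 9.3333 and P* = 203.3333.
With the tax, sellers need 20 more per unit: 222 - 2Q = 194 + Q + 20, so Q_t = 2.6667. Buyers pay P_b = 216.6667; sellers receive P_s = P_b - 20 = 196.6667.
PS = (1/2)(Q_t)(P_s - 194) = (1/2)(2.6667)(2.6667) = 3.5556.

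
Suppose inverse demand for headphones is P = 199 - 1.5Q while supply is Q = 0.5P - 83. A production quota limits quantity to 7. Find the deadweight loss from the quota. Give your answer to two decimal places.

Rewriting supply in inverse form: P = 166 + 2Q.
Unrestricted equilibrium: Q* = (199 - 166)/(1.5 + 2) = 9.4286.
At Q = 7 the demand price is 199 - 1.5(7) = 188.5 and the supply price is 166 + 2(7) = 180.
Deadweight loss is the triangle between the curves from 7 to 9.4286: (1/2)(188.5 - 180)(9.4286 - 7) = 10.3214.

10.32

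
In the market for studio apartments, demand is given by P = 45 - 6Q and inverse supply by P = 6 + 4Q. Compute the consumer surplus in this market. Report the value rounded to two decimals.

Set 45 - 6Q = 6 + 4Q, which gives 39 = 10Q, so Q* = 3.9 and P* = 45 - 6(3.9) = 21.6.
CS is the area between the demand curve and P* from 0 to Q*: (1/2)(3.9)(23.4) = 45.63.

45.63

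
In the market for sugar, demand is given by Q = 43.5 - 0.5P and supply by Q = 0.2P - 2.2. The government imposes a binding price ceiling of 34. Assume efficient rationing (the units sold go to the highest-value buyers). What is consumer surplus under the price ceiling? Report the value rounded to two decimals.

Rewriting demand in inverse form: P = 87 - 2Q.
Rewriting supply in inverse form: P = 11 + 5Q.
Without the control, 87 - 2Q = 11 + 5Q so Q* = 10.8571 and P* = 65.2857.
At the ceiling price 34, quantity supplied is (34 - 11)/5 = 4.6; supply is the short side, so Q = 4.6 trades at P = 34.
The demand price at Q = 4.6 is 77.8. CS is the trapezoid between demand and 34 over [0, 4.6]: (1/2)[(87 - 34) + (77.8 - 34)](4.6) = 222.64.

222.64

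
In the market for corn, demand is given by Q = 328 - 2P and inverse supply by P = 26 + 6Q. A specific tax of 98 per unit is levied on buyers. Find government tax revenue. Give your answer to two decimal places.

603.08

Rewriting demand in inverse form: P = 164 - 0.5Q.
Without the tax, 164 - 0.5Q = 26 + 6Q so Q* = 21.2308 and P* = 153.3846.
With the tax, buyers' net willingness to pay falls by 98: (164 - 98) - 0.5Q = 26 + 6Q, so Q_t = 6.1538. Buyers pay P_b = 160.9231; sellers receive P_s = P_b - 98 = 62.9231.
Tax revenue = t x Q_t = 98 x 6.1538 = 603.0769.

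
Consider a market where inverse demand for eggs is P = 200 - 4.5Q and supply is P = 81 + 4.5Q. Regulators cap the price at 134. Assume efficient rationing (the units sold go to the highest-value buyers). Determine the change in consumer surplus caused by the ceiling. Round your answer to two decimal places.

Without the control, 200 - 4.5Q = 81 + 4.5Q so Q* = 13.2222 and P* = 140.5.
At P = 134, sellers supply (134 - 81)/4.5 = 11.7778 while buyers want more, so the quantity traded is 11.7778 at price 134.
CS goes from (1/2)(13.2222)(59.5) = 393.3611 to 465.2222 (computed as (200 - 134)(11.7778) - (1/2)(4.5)(11.7778)^2), a change of 71.8611.

71.86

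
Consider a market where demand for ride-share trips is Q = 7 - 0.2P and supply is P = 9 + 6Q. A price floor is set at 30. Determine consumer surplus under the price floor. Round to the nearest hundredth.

2.50

Rewriting demand in inverse form: P = 35 - 5Q.
Without the control, 35 - 5Q = 9 + 6Q so Q* = 2.3636 and P* = 23.1818.
At P = 30, buyers demand (35 - 30)/5 = 1 while sellers would supply more, so the quantity traded is 1 at price 30.
CS is the triangle under demand above 30: (1/2)(1)(35 - 30) = 2.5.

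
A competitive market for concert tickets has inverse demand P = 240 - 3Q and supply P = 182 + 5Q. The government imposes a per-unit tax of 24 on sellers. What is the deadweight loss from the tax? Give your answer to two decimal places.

36.00

Pre-tax equilibrium: 240 - 3Q = 182 + 5Q gives Q* = 7.25, P* = 218.25.
With the tax, sellers need 24 more per unit: 240 - 3Q = 182 + 5Q + 24, so Q_t = 4.25. Buyers pay P_b = 227.25; sellers receive P_s = P_b - 24 = 203.25.
The welfare triangle lost has base Q* - Q_t = 3 and height t = 24, so DWL = (1/2)(3)(24) = 36.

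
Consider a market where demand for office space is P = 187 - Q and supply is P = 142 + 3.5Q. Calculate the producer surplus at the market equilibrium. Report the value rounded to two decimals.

Setting demand equal to supply, 45 = 4.5Q, so Q* = 10 and P* = 177.
PS is the area between P* and the supply curve from 0 to Q*: (1/2)(10)(35) = 175.

175.00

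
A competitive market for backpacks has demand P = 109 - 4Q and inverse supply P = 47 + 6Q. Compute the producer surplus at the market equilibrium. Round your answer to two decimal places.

Set 109 - 4Q = 47 + 6Q, which gives 62 = 10Q, so Q* = 6.2 and P* = 109 - 4(6.2) = 84.2.
The supply curve's price intercept is 47, so PS = (1/2)(Q*)(P* - 47) = (1/2)(6.2)(37.2) = 115.32.

115.32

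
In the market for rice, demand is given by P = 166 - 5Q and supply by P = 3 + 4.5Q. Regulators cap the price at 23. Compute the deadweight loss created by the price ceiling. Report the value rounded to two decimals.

Without the control, 166 - 5Q = 3 + 4.5Q so Q* = 17.1579 and P* = 80.2105.
At P = 23, sellers supply (23 - 3)/4.5 = 4.4444 while buyers want more, so the quantity traded is 4.4444 at price 23.
The lost-trades triangle has base Q* - 4.4444 = 12.7135 and height equal to the gap between the curves at Q = 4.4444, which is 143.7778 - 23 = 120.7778. DWL = (1/2)(12.7135)(120.7778) = 767.7511.

767.75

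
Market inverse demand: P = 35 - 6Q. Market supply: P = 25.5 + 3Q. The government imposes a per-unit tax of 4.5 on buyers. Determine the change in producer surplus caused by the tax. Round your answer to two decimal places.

-1.21

Without the tax, 35 - 6Q = 25.5 + 3Q so Q* = 1.0556 and P* = 28.6667.
With the tax, buyers' net willingness to pay falls by 4.5: (35 - 4.5) - 6Q = 25.5 + 3Q, so Q_t = 0.5556. Buyers pay P_b = 31.6667; sellers receive P_s = P_b - 4.5 = 27.1667.
PS falls from (1/2)(1.0556)(3.1667) = 1.6713 to (1/2)(0.5556)(1.6667) = 0.463, a change of -1.2083.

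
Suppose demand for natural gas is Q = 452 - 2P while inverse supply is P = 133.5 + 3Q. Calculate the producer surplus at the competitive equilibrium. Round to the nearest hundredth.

Rewriting demand in inverse form: P = 226 - 0.5Q.
Setting demand equal to supply, 92.5 = 3.5Q, so Q* = 26.4286 and P* = 212.7857.
The supply curve's price intercept is 133.5, so PS = (1/2)(Q*)(P* - 133.5) = (1/2)(26.4286)(79.2857) = 1047.7041.

1047.70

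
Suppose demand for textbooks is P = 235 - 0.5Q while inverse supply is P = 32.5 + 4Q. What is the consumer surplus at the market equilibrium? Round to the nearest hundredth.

Equilibrium: 235 - 0.5Q = 32.5 + 4Q, so Q* = 45 and P* = 212.5.
The demand choke price is 235, so CS = (1/2)(Q*)(235 - P*) = (1/2)(45)(22.5) = 506.25.

506.25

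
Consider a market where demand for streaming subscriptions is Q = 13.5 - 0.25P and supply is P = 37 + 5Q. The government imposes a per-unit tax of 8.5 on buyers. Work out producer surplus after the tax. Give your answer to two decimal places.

2.23

Rewriting demand in inverse form: P = 54 - 4Q.
Without the tax, 54 - 4Q = 37 + 5Q so Q* = 1.8889 and P* = 46.4444.
A tax on buyers shifts demand down by 8.5: (54 - 8.5) - 4Q = 37 + 5Q, so Q_t = 0.9444. Buyers pay P_b = 50.2222; sellers receive P_s = P_b - 8.5 = 41.7222.
PS = (1/2)(Q_t)(P_s - 37) = (1/2)(0.9444)(4.7222) = 2.2299.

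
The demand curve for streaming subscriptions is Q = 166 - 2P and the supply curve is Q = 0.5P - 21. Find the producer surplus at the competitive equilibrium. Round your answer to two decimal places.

Rewriting demand in inverse form: P = 83 - 0.5Q.
Rewriting supply in inverse form: P = 42 + 2Q.
Setting demand equal to supply, 41 = 2.5Q, so Q* = 16.4 and P* = 74.8.
The supply curve's price intercept is 42, so PS = (1/2)(Q*)(P* - 42) = (1/2)(16.4)(32.8) = 268.96.

268.96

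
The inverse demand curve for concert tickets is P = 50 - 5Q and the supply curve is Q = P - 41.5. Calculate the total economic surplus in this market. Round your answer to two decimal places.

Rewriting supply in inverse form: P = 41.5 + Q.
Setting demand equal to supply, 8.5 = 6Q, so Q* = 1.4167 and P* = 42.9167.
CS = (1/2)(1.4167)(7.0833) = 5.0174 and PS = (1/2)(1.4167)(1.4167) = 1.0035, so total surplus = 6.0208.

6.02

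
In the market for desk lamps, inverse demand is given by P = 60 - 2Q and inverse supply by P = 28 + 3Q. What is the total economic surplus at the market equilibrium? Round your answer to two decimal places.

Setting demand equal to supply, 32 = 5Q, so Q* = 6.4 and P* = 47.2.
CS = (1/2)(6.4)(12.8) = 40.96 and PS = (1/2)(6.4)(19.2) = 61.44, so total surplus = 102.4.

102.40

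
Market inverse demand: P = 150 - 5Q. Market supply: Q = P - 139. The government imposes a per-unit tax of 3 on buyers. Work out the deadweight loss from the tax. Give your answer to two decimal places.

Rewriting supply in inverse form: P = 139 + Q.
Pre-tax equilibrium: 150 - 5Q = 139 + Q gives Q* = 1.8333, P* = 140.8333.
A tax on buyers shifts demand down by 3: (150 - 3) - 5Q = 139 + Q, so Q_t = 1.3333. Buyers pay P_b = 143.3333; sellers receive P_s = P_b - 3 = 140.3333.
The welfare triangle lost has base Q* - Q_t = 0.5 and height t = 3, so DWL = (1/2)(0.5)(3) = 0.75.

0.75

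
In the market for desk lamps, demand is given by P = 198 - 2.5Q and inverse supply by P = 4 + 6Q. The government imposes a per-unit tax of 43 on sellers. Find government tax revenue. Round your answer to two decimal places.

Without the tax, 198 - 2.5Q = 4 + 6Q so Q* = 22.8235 and P* = 140.9412.
A tax on sellers shifts supply up by 43: 198 - 2.5Q = 4 + 6Q + 43, so Q_t = 17.7647. Buyers pay P_b = 153.5882; sellers receive P_s = P_b - 43 = 110.5882.
Tax revenue = t x Q_t = 43 x 17.7647 = 763.8824.

763.88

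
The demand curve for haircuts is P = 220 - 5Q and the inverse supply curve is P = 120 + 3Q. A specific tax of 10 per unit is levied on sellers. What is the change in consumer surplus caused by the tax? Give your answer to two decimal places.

Without the tax, 220 - 5Q = 120 + 3Q so Q* = 12.5 and P* = 157.5.
A tax on sellers shifts supply up by 10: 220 - 5Q = 120 + 3Q + 10, so Q_t = 11.25. Buyers pay P_b = 163.75; sellers receive P_s = P_b - 10 = 153.75.
Consumers lose the trapezoid between P* and P_b out to Q_t plus the triangle from Q_t to Q*: change in CS = 316.4062 - 390.625 = -74.2188.

-74.22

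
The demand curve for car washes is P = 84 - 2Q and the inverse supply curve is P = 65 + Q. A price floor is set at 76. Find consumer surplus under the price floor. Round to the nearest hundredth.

Without the control, 84 - 2Q = 65 + Q so Q* = 6.3333 and P* = 71.3333.
At P = 76, buyers demand (84 - 76)/2 = 4 while sellers would supply more, so the quantity traded is 4 at price 76.
CS is the triangle under demand above 76: (1/2)(4)(84 - 76) = 16.

16.00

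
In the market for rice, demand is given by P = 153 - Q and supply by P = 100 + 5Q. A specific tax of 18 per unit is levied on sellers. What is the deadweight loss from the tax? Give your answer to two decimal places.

27.00

Without the tax, 153 - Q = 100 + 5Q so Q* = 8.8333 and P* = 144.1667.
With the tax, sellers need 18 more per unit: 153 - Q = 100 + 5Q + 18, so Q_t = 5.8333. Buyers pay P_b = 147.1667; sellers receive P_s = P_b - 18 = 129.1667.
The welfare triangle lost has base Q* - Q_t = 3 and height t = 18, so DWL = (1/2)(3)(18) = 27.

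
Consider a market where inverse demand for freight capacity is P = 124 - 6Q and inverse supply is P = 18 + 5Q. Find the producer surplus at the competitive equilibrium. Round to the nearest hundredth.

232.15

Equilibrium: 124 - 6Q = 18 + 5Q, so Q* = 9.6364 and P* = 66.1818.
PS is the area between P* and the supply curve from 0 to Q*: (1/2)(9.6364)(48.1818) = 232.1488.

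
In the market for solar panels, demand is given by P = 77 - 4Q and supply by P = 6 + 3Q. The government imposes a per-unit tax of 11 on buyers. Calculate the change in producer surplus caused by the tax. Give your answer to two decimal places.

-44.11

Without the tax, 77 - 4Q = 6 + 3Q so Q* = 10.1429 and P* = 36.4286.
A tax on buyers shifts demand down by 11: (77 - 11) - 4Q = 6 + 3Q, so Q_t = 8.5714. Buyers pay P_b = 42.7143; sellers receive P_s = P_b - 11 = 31.7143.
Producers lose the trapezoid between P_s and P* out to Q_t plus the triangle from Q_t to Q*: change in PS = 110.2041 - 154.3163 = -44.1122.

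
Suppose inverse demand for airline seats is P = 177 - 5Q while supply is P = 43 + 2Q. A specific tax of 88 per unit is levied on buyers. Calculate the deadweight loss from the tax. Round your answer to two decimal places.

553.14

Without the tax, 177 - 5Q = 43 + 2Q so Q* = 19.1429 and P* = 81.2857.
A tax on buyers shifts demand down by 88: (177 - 88) - 5Q = 43 + 2Q, so Q_t = 6.5714. Buyers pay P_b = 144.1429; sellers receive P_s = P_b - 88 = 56.1429.
Deadweight loss is the triangle between the curves from Q_t to Q*: (1/2)(19.1429 - 6.5714)(88) = 553.1429.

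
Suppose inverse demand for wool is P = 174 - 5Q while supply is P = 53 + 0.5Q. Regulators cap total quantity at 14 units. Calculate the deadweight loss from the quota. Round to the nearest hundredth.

Unrestricted equilibrium: Q* = (174 - 53)/(5 + 0.5) = 22.
At Q = 14 the demand price is 174 - 5(14) = 104 and the supply price is 53 + 0.5(14) = 60.
Deadweight loss is the triangle between the curves from 14 to 22: (1/2)(104 - 60)(22 - 14) = 176.

176.00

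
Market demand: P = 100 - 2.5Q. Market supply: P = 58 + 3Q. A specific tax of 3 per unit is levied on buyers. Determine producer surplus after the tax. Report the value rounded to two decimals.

Without the tax, 100 - 2.5Q = 58 + 3Q so Q* = 7.6364 and P* = 80.9091.
A tax on buyers shifts demand down by 3: (100 - 3) - 2.5Q = 58 + 3Q, so Q_t = 7.0909. Buyers pay P_b = 82.2727; sellers receive P_s = P_b - 3 = 79.2727.
PS = (1/2)(Q_t)(P_s - 58) = (1/2)(7.0909)(21.2727) = 75.4215.

75.42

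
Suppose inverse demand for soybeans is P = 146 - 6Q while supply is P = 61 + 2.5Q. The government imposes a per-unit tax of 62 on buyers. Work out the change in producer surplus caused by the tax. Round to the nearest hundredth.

Pre-tax equilibrium: 146 - 6Q = 61 + 2.5Q gives Q* = 10, P* = 86.
With the tax, buyers' net willingness to pay falls by 62: (146 - 62) - 6Q = 61 + 2.5Q, so Q_t = 2.7059. Buyers pay P_b = 129.7647; sellers receive P_s = P_b - 62 = 67.7647.
PS falls from (1/2)(10)(25) = 125 to (1/2)(2.7059)(6.7647) = 9.1522, a change of -115.8478.

-115.85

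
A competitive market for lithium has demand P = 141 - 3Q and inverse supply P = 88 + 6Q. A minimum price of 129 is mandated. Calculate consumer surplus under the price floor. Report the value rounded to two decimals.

Without the control, 141 - 3Q = 88 + 6Q so Q* = 5.8889 and P* = 123.3333.
At P = 129, buyers demand (141 - 129)/3 = 4 while sellers would supply more, so the quantity traded is 4 at price 129.
CS is the triangle under demand above 129: (1/2)(4)(141 - 129) = 24.

24.00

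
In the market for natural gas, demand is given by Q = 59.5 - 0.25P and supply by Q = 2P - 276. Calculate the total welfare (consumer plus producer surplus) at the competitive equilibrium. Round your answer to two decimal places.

Rewriting demand in inverse form: P = 238 - 4Q.
Rewriting supply in inverse form: P = 138 + 0.5Q.
Setting demand equal to supply, 100 = 4.5Q, so Q* = 22.2222 and P* = 149.1111.
Total surplus is the full triangle between the curves from 0 to Q*: (1/2)(22.2222)(238 - 138) = 1111.1111.

1111.11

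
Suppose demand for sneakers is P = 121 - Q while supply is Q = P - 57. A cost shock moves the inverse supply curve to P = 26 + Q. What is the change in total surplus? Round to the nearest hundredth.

1232.25

Rewriting supply in inverse form: P = 57 + Q.
Initial equilibrium: Q_0 = 32, P_0 = 89; CS_0 = (1/2)(32)(32) = 512, PS_0 = (1/2)(32)(32) = 512.
New equilibrium: 121 - Q = 26 + Q gives Q_1 = 47.5, P_1 = 73.5; CS_1 = 1128.125, PS_1 = 1128.125.
Change in total surplus = (1128.125 + 1128.125) - (512 + 512) = 1232.25.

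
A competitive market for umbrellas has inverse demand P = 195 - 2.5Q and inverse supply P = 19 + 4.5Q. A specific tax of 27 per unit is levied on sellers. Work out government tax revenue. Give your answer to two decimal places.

574.71

Without the tax, 195 - 2.5Q = 19 + 4.5Q so Q* = 25.1429 and P* = 132.1429.
A tax on sellers shifts supply up by 27: 195 - 2.5Q = 19 + 4.5Q + 27, so Q_t = 21.2857. Buyers pay P_b = 141.7857; sellers receive P_s = P_b - 27 = 114.7857.
Tax revenue = t x Q_t = 27 x 21.2857 = 574.7143.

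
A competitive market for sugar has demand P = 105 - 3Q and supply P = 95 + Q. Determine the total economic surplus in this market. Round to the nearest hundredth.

Setting demand equal to supply, 10 = 4Q, so Q* = 2.5 and P* = 97.5.
CS = (1/2)(2.5)(7.5) = 9.375 and PS = (1/2)(2.5)(2.5) = 3.125, so total surplus = 12.5.

12.50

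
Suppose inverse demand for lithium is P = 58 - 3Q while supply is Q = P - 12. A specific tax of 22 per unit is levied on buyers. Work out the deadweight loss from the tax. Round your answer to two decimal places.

60.50

Rewriting supply in inverse form: P = 12 + Q.
Without the tax, 58 - 3Q = 12 + Q so Q* = 11.5 and P* = 23.5.
A tax on buyers shifts demand down by 22: (58 - 22) - 3Q = 12 + Q, so Q_t = 6. Buyers pay P_b = 40; sellers receive P_s = P_b - 22 = 18.
The welfare triangle lost has base Q* - Q_t = 5.5 and height t = 22, so DWL = (1/2)(5.5)(22) = 60.5.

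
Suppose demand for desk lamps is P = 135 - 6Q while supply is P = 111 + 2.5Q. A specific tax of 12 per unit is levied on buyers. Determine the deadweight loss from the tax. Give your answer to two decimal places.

Pre-tax equilibrium: 135 - 6Q = 111 + 2.5Q gives Q* = 2.8235, P* = 118.0588.
With the tax, buyers' net willingness to pay falls by 12: (135 - 12) - 6Q = 111 + 2.5Q, so Q_t = 1.4118. Buyers pay P_b = 126.5294; sellers receive P_s = P_b - 12 = 114.5294.
Deadweight loss is the triangle between the curves from Q_t to Q*: (1/2)(2.8235 - 1.4118)(12) = 8.4706.

8.47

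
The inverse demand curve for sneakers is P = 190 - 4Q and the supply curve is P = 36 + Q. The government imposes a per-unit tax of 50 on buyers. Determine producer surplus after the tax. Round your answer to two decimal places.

216.32

Pre-tax equilibrium: 190 - 4Q = 36 + Q gives Q* = 30.8, P* = 66.8.
With the tax, buyers' net willingness to pay falls by 50: (190 - 50) - 4Q = 36 + Q, so Q_t = 20.8. Buyers pay P_b = 106.8; sellers receive P_s = P_b - 50 = 56.8.
PS = (1/2)(Q_t)(P_s - 36) = (1/2)(20.8)(20.8) = 216.32.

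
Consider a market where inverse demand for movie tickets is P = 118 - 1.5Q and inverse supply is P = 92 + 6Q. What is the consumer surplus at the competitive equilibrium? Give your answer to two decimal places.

9.01

Equilibrium: 118 - 1.5Q = 92 + 6Q, so Q* = 3.4667 and P* = 112.8.
Consumer surplus is the triangle under demand above P*: (1/2)(3.4667)(118 - 112.8) = (1/2)(3.4667)(5.2) = 9.0133.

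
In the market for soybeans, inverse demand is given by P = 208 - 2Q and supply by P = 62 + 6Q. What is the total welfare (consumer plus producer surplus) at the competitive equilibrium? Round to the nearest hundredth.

1332.25

Equilibrium: 208 - 2Q = 62 + 6Q, so Q* = 18.25 and P* = 171.5.
Total surplus is the full triangle between the curves from 0 to Q*: (1/2)(18.25)(208 - 62) = 1332.25.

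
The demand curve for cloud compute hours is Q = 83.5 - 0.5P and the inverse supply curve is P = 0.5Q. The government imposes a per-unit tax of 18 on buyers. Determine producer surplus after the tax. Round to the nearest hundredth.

888.04

Rewriting demand in inverse form: P = 167 - 2Q.
Without the tax, 167 - 2Q = 0.5Q so Q* = 66.8 and P* = 33.4.
With the tax, buyers' net willingness to pay falls by 18: (167 - 18) - 2Q = 0.5Q, so Q_t = 59.6. Buyers pay P_b = 47.8; sellers receive P_s = P_b - 18 = 29.8.
PS = (1/2)(Q_t)(P_s - 0) = (1/2)(59.6)(29.8) = 888.04.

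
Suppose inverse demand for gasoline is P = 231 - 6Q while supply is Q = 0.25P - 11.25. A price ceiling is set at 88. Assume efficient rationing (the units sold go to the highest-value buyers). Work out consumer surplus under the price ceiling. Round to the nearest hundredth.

Rewriting supply in inverse form: P = 45 + 4Q.
Free-market equilibrium: 231 - 6Q = 45 + 4Q gives Q* = 18.6, P* = 119.4.
At P = 88, sellers supply (88 - 45)/4 = 10.75 while buyers want more, so the quantity traded is 10.75 at price 88.
The demand price at Q = 10.75 is 166.5. CS is the trapezoid between demand and 88 over [0, 10.75]: (1/2)[(231 - 88) + (166.5 - 88)](10.75) = 1190.5625.

1190.56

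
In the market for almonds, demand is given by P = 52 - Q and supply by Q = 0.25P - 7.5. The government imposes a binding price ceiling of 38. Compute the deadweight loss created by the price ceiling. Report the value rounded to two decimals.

Rewriting supply in inverse form: P = 30 + 4Q.
Free-market equilibrium: 52 - Q = 30 + 4Q gives Q* = 4.4, P* = 47.6.
At the ceiling price 38, quantity supplied is (38 - 30)/4 = 2; supply is the short side, so Q = 2 trades at P = 38.
The lost-trades triangle has base Q* - 2 = 2.4 and height equal to the gap between the curves at Q = 2, which is 50 - 38 = 12. DWL = (1/2)(2.4)(12) = 14.4.

14.40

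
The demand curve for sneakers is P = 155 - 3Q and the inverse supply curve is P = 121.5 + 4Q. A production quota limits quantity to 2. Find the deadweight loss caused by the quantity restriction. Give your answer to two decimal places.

27.16

Unrestricted equilibrium: Q* = (155 - 121.5)/(3 + 4) = 4.7857.
At Q = 2 the demand price is 155 - 3(2) = 149 and the supply price is 121.5 + 4(2) = 129.5.
DWL = (1/2)(gap between curves at 2) x (Q* - 2) = (1/2)(19.5)(2.7857) = 27.1607.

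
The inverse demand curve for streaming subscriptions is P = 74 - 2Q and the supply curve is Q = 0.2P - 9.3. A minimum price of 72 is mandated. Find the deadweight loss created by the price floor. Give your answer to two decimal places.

30.02

Rewriting supply in inverse form: P = 46.5 + 5Q.
Free-market equilibrium: 74 - 2Q = 46.5 + 5Q gives Q* = 3.9286, P* = 66.1429.
At P = 72, buyers demand (74 - 72)/2 = 1 while sellers would supply more, so the quantity traded is 1 at price 72.
The lost-trades triangle has base Q* - 1 = 2.9286 and height equal to the gap between the curves at Q = 1, which is 72 - 51.5 = 20.5. DWL = (1/2)(2.9286)(20.5) = 30.0179.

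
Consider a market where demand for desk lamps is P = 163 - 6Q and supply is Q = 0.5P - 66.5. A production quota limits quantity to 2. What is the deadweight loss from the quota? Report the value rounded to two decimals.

Rewriting supply in inverse form: P = 133 + 2Q.
Unrestricted equilibrium: Q* = (163 - 133)/(6 + 2) = 3.75.
At Q = 2 the demand price is 163 - 6(2) = 151 and the supply price is 133 + 2(2) = 137.
Deadweight loss is the triangle between the curves from 2 to 3.75: (1/2)(151 - 137)(3.75 - 2) = 12.25.

12.25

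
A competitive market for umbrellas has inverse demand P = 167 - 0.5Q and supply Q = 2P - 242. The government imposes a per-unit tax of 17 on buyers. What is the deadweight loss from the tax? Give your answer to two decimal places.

144.50

Rewriting supply in inverse form: P = 121 + 0.5Q.
Without the tax, 167 - 0.5Q = 121 + 0.5Q so Q* = 46 and P* = 144.
A tax on buyers shifts demand down by 17: (167 - 17) - 0.5Q = 121 + 0.5Q, so Q_t = 29. Buyers pay P_b = 152.5; sellers receive P_s = P_b - 17 = 135.5.
The welfare triangle lost has base Q* - Q_t = 17 and height t = 17, so DWL = (1/2)(17)(17) = 144.5.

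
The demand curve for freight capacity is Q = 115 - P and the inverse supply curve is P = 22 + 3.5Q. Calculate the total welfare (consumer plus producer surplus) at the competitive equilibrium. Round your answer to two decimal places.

961.00

Rewriting demand in inverse form: P = 115 - Q.
Equilibrium: 115 - Q = 22 + 3.5Q, so Q* = 20.6667 and P* = 94.3333.
CS = (1/2)(20.6667)(20.6667) = 213.5556 and PS = (1/2)(20.6667)(72.3333) = 747.4444, so total surplus = 961.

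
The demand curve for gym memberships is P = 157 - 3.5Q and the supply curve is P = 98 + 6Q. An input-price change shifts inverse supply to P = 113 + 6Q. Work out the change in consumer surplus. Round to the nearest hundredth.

-29.96

Initial equilibrium: Q_0 = 6.2105, P_0 = 135.2632; CS_0 = (1/2)(6.2105)(21.7368) = 67.4986, PS_0 = (1/2)(6.2105)(37.2632) = 115.7119.
New equilibrium: 157 - 3.5Q = 113 + 6Q gives Q_1 = 4.6316, P_1 = 140.7895; CS_1 = 37.5402, PS_1 = 64.3546.
Change in consumer surplus = 37.5402 - 67.4986 = -29.9584.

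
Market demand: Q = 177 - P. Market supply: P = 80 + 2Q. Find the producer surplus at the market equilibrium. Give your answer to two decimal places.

Rewriting demand in inverse form: P = 177 - Q.
Setting demand equal to supply, 97 = 3Q, so Q* = 32.3333 and P* = 144.6667.
Producer surplus is the triangle above supply below P*: (1/2)(32.3333)(144.6667 - 80) = (1/2)(32.3333)(64.6667) = 1045.4444.

1045.44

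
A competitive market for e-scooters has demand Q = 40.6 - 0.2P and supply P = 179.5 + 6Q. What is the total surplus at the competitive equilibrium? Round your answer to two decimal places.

Rewriting demand in inverse form: P = 203 - 5Q.
Equilibrium: 203 - 5Q = 179.5 + 6Q, so Q* = 2.1364 and P* = 192.3182.
Total surplus is the full triangle between the curves from 0 to Q*: (1/2)(2.1364)(203 - 179.5) = 25.1023.

25.10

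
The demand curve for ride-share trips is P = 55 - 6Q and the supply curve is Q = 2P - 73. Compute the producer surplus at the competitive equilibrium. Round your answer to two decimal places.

Rewriting supply in inverse form: P = 36.5 + 0.5Q.
Equilibrium: 55 - 6Q = 36.5 + 0.5Q, so Q* = 2.8462 and P* = 37.9231.
PS is the area between P* and the supply curve from 0 to Q*: (1/2)(2.8462)(1.4231) = 2.0251.

2.03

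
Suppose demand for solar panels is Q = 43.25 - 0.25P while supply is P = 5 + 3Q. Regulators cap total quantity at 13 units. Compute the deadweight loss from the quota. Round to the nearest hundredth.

423.50

Rewriting demand in inverse form: P = 173 - 4Q.
Without the quota, 173 - 4Q = 5 + 3Q gives Q* = 24.
At Q = 13 the demand price is 173 - 4(13) = 121 and the supply price is 5 + 3(13) = 44.
DWL = (1/2)(gap between curves at 13) x (Q* - 13) = (1/2)(77)(11) = 423.5.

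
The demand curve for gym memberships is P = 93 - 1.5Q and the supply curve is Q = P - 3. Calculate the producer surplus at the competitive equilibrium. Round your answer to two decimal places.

648.00

Rewriting supply in inverse form: P = 3 + Q.
Setting demand equal to supply, 90 = 2.5Q, so Q* = 36 and P* = 39.
Producer surplus is the triangle above supply below P*: (1/2)(36)(39 - 3) = (1/2)(36)(36) = 648.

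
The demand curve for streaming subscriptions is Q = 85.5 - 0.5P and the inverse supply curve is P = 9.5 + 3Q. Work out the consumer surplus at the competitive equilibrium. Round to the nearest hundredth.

Rewriting demand in inverse form: P = 171 - 2Q.
Set 171 - 2Q = 9.5 + 3Q, which gives 161.5 = 5Q, so Q* = 32.3 and P* = 171 - 2(32.3) = 106.4.
Consumer surplus is the triangle under demand above P*: (1/2)(32.3)(171 - 106.4) = (1/2)(32.3)(64.6) = 1043.29.

1043.29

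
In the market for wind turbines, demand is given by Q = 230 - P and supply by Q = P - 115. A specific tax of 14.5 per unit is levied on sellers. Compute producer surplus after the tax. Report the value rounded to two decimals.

Rewriting demand in inverse form: P = 230 - Q.
Rewriting supply in inverse form: P = 115 + Q.
Without the tax, 230 - Q = 115 + Q so Q* = 57.5 and P* = 172.5.
With the tax, sellers need 14.5 more per unit: 230 - Q = 115 + Q + 14.5, so Q_t = 50.25. Buyers pay P_b = 179.75; sellers receive P_s = P_b - 14.5 = 165.25.
Producer surplus is the triangle above supply below P_s: (1/2)(50.25)(165.25 - 115) = 1262.5312.

1262.53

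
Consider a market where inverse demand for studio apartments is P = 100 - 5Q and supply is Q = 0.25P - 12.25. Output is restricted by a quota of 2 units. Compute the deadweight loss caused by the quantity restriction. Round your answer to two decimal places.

60.50

Rewriting supply in inverse form: P = 49 + 4Q.
Without the quota, 100 - 5Q = 49 + 4Q gives Q* = 5.6667.
At Q = 2 the demand price is 100 - 5(2) = 90 and the supply price is 49 + 4(2) = 57.
Deadweight loss is the triangle between the curves from 2 to 5.6667: (1/2)(90 - 57)(5.6667 - 2) = 60.5.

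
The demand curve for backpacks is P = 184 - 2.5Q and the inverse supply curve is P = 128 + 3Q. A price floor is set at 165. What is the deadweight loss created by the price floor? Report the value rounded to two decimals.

Without the control, 184 - 2.5Q = 128 + 3Q so Q* = 10.1818 and P* = 158.5455.
At the floor price 165, quantity demanded is (184 - 165)/2.5 = 7.6; demand is the short side, so Q = 7.6 trades at P = 165.
The lost-trades triangle has base Q* - 7.6 = 2.5818 and height equal to the gap between the curves at Q = 7.6, which is 165 - 150.8 = 14.2. DWL = (1/2)(2.5818)(14.2) = 18.3309.

18.33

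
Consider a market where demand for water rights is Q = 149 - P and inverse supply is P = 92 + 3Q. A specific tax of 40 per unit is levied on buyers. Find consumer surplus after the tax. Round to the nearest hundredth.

Rewriting demand in inverse form: P = 149 - Q.
Without the tax, 149 - Q = 92 + 3Q so Q* = 14.25 and P* = 134.75.
A tax on buyers shifts demand down by 40: (149 - 40) - Q = 92 + 3Q, so Q_t = 4.25. Buyers pay P_b = 144.75; sellers receive P_s = P_b - 40 = 104.75.
CS = (1/2)(Q_t)(149 - P_b) = (1/2)(4.25)(4.25) = 9.0312.

9.03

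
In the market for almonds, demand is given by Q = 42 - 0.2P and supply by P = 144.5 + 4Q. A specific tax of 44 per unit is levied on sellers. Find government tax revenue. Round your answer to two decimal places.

Rewriting demand in inverse form: P = 210 - 5Q.
Pre-tax equilibrium: 210 - 5Q = 144.5 + 4Q gives Q* = 7.2778, P* = 173.6111.
A tax on sellers shifts supply up by 44: 210 - 5Q = 144.5 + 4Q + 44, so Q_t = 2.3889. Buyers pay P_b = 198.0556; sellers receive P_s = P_b - 44 = 154.0556.
Tax revenue = t x Q_t = 44 x 2.3889 = 105.1111.

105.11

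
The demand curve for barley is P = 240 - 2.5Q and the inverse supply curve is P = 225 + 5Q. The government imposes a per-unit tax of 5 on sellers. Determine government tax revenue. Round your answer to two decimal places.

6.67

Without the tax, 240 - 2.5Q = 225 + 5Q so Q* = 2 and P* = 235.
A tax on sellers shifts supply up by 5: 240 - 2.5Q = 225 + 5Q + 5, so Q_t = 1.3333. Buyers pay P_b = 236.6667; sellers receive P_s = P_b - 5 = 231.6667.
Revenue is the tax times quantity traded: 5 x 1.3333 = 6.6667.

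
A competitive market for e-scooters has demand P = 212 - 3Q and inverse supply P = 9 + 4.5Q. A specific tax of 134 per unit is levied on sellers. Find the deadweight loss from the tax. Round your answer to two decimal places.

Without the tax, 212 - 3Q = 9 + 4.5Q so Q* = 27.0667 and P* = 130.8.
A tax on sellers shifts supply up by 134: 212 - 3Q = 9 + 4.5Q + 134, so Q_t = 9.2. Buyers pay P_b = 184.4; sellers receive P_s = P_b - 134 = 50.4.
The welfare triangle lost has base Q* - Q_t = 17.8667 and height t = 134, so DWL = (1/2)(17.8667)(134) = 1197.0667.

1197.07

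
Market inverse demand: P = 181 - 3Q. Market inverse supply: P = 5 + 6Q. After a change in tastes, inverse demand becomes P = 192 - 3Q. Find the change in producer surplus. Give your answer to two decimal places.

147.89

Initial equilibrium: Q_0 = 19.5556, P_0 = 122.3333; CS_0 = (1/2)(19.5556)(58.6667) = 573.6296, PS_0 = (1/2)(19.5556)(117.3333) = 1147.2593.
New equilibrium: 192 - 3Q = 5 + 6Q gives Q_1 = 20.7778, P_1 = 129.6667; CS_1 = 647.5741, PS_1 = 1295.1481.
Change in producer surplus = 1295.1481 - 1147.2593 = 147.8889.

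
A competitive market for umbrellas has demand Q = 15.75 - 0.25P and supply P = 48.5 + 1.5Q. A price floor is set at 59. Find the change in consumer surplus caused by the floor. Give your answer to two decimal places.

-11.90

Rewriting demand in inverse form: P = 63 - 4Q.
Free-market equilibrium: 63 - 4Q = 48.5 + 1.5Q gives Q* = 2.6364, P* = 52.4545.
At the floor price 59, quantity demanded is (63 - 59)/4 = 1; demand is the short side, so Q = 1 trades at P = 59.
CS goes from (1/2)(2.6364)(10.5455) = 13.9008 to 2 (computed as (63 - 59)(1) - (1/2)(4)(1)^2), a change of -11.9008.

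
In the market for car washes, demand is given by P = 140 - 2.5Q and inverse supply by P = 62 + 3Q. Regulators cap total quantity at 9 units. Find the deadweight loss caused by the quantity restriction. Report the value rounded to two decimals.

73.84

Unrestricted equilibrium: Q* = (140 - 62)/(2.5 + 3) = 14.1818.
At Q = 9 the demand price is 140 - 2.5(9) = 117.5 and the supply price is 62 + 3(9) = 89.
DWL = (1/2)(gap between curves at 9) x (Q* - 9) = (1/2)(28.5)(5.1818) = 73.8409.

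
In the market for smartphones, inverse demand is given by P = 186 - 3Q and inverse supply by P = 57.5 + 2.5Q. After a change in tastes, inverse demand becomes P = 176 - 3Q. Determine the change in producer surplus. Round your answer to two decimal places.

-102.07

Initial equilibrium: Q_0 = 23.3636, P_0 = 115.9091; CS_0 = (1/2)(23.3636)(70.0909) = 818.7893, PS_0 = (1/2)(23.3636)(58.4091) = 682.3244.
New equilibrium: 176 - 3Q = 57.5 + 2.5Q gives Q_1 = 21.5455, P_1 = 111.3636; CS_1 = 696.3099, PS_1 = 580.2583.
Change in producer surplus = 580.2583 - 682.3244 = -102.0661.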